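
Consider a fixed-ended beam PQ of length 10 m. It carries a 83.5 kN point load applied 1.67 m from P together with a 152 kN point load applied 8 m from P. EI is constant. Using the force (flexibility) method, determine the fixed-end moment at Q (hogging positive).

Take the two fixed-end moments M_P, M_Q as redundants; the released structure is the simple span PQ.
End rotations of the released simple span under the applied load (×1/EI):
  at P: point load 83.5 at a = 1.67: Pab(L + b)/(6LEI) = 354.9/EI
  at Q: point load 83.5 at a = 1.67: Pab(L + a)/(6LEI) = 225.9/EI
  at P: point load 152 at a = 8: Pab(L + b)/(6LEI) = 486.4/EI
  at Q: point load 152 at a = 8: Pab(L + a)/(6LEI) = 729.6/EI
  θ_P0 = 841.3/EI,  θ_Q0 = 955.5/EI
Flexibility coefficients: a unit moment at one end gives L/(3EI) there and L/(6EI) at the far end, so f₁₁ = f₂₂ = 3.333/EI and f₁₂ = f₂₁ = 1.667/EI.
Compatibility — zero rotation at each built-in end:
  3.333 M_P + 1.667 M_Q = 841.3
  1.667 M_P + 3.333 M_Q = 955.5
Solving the pair gives M_P = 145.4 kN·m and M_Q = 214 kN·m (hogging).

M_Q = 214 kN·m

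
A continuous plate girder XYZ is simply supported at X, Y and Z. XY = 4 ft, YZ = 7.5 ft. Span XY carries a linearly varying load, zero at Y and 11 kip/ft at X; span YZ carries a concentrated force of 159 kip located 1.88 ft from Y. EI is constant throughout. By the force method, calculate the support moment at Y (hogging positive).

Release continuity at Y by inserting a hinge; the redundant is the internal moment M_Y. The primary structure is two simply-supported spans XY and YZ.
Discontinuity in slope at Y on the released structure — sum the simple-span end rotations:
  span XY: triangular load, peak 11: 7w₀L³/(360EI) = 13.69/EI
  span YZ: point load 159 at a = 1.88: Pab(L + b)/(6LEI) = 489.8/EI
  relative rotation θ_0 = (13.69 + 489.8)/EI = 503.5/EI
A unit hogging moment at Y produces rotation L₁/(3EI) + L₂/(3EI) = 3.833/EI.
Compatibility: M_Y·(L₁+L₂)/(3EI) = θ_0, giving M_Y = 131.3 kip·ft (hogging).

M_Y = 131.3 kip·ft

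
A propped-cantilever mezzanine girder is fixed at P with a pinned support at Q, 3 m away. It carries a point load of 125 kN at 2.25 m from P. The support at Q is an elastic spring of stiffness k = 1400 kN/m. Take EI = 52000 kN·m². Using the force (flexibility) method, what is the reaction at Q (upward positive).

Remove the prop at Q; the released (primary) structure is a cantilever built in at P.
Downward deflection at the released point Q due to the loads:
  point load 125 at a = 2.25: Pa²(3L − a)/(6EI) = 711.9/EI
Tip deflection under a unit load at Q: L³/(3EI) = 9/EI.
With EI = 52000 kN·m²: δ_0 = 0.013691 m and δ_{QQ} = 0.000173 m/kN.
Compatibility — the spring shortens by R_Q/k under the reaction it provides: δ_0 − R_Q·δ_{QQ} = R_Q/k. With 1/k = 0.000714 m/kN, R_Q = δ_0 / (δ_{QQ} + 1/k) = 0.013691 / (0.000173 + 0.000714) = 15.43 kN.

R_Q = 15.43 kN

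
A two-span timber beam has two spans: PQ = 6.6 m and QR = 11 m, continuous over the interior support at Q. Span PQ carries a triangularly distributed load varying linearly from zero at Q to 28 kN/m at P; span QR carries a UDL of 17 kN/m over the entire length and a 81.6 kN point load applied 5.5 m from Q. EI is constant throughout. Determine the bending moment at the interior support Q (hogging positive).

M_Q = 292.6 kN·m

Insert a hinge at Q; M_Q is the redundant, and each span becomes simply supported.
Discontinuity in slope at Q on the released structure — sum the simple-span end rotations:
  span PQ: triangular load, peak 28: 7w₀L³/(360EI) = 156.5/EI
  span QR: UDL 17: wL³/(24EI) = 942.8/EI
  span QR: point load 81.6 at a = 5.5: Pab(L + b)/(6LEI) = 617.1/EI
  relative rotation θ_0 = (156.5 + 1560)/EI = 1716/EI
A unit hogging moment at Q produces rotation L₁/(3EI) + L₂/(3EI) = 5.867/EI.
Slope continuity at Q: θ_0 = M_Q·5.867/EI, so M_Q = 1716/5.867 = 292.6 kN·m (hogging).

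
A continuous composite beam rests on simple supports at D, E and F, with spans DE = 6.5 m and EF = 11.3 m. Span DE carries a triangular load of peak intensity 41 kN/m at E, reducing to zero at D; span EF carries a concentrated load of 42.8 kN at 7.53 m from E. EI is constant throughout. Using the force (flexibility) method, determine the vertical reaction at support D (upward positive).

Take M_E as the redundant. Released structure: two simple spans DE and EF with a hinge at E.
Rotations at E on the released spans (each span's end-slope, ×1/EI):
  span DE: triangular load, peak 41: w₀L³/(45EI) = 250.2/EI
  span EF: point load 42.8 at a = 7.53: Pab(L + b)/(6LEI) = 270.1/EI
  relative rotation θ_0 = (250.2 + 270.1)/EI = 520.3/EI
A unit hogging moment at E produces rotation L₁/(3EI) + L₂/(3EI) = 5.933/EI.
Compatibility: M_E·(L₁+L₂)/(3EI) = θ_0, giving M_E = 87.69 kN·m (hogging).
Span DE, ΣM about D with M_E applied at E: R_E^{DE}·6.5 = 577.4 + 87.69, so R_E^{DE} = 102.3 kN and R_D = 133.2 − 102.3 = 30.93 kN.

R_D = 30.93 kN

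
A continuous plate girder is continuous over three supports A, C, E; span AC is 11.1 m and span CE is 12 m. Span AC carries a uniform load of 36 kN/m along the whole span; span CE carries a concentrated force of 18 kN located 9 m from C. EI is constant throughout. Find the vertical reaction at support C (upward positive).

Insert a hinge at C; M_C is the redundant, and each span becomes simply supported.
End slopes at the hinge C, treating each span as simply supported:
  span AC: UDL 36: wL³/(24EI) = 2051/EI
  span CE: point load 18 at a = 9: Pab(L + b)/(6LEI) = 101.2/EI
  relative rotation θ_0 = (2051 + 101.2)/EI = 2153/EI
A unit hogging moment at C produces rotation L₁/(3EI) + L₂/(3EI) = 7.7/EI.
Slope continuity at C: θ_0 = M_C·7.7/EI, so M_C = 2153/7.7 = 279.6 kN·m (hogging).
Span AC, ΣM about A with M_C applied at C: R_C^{AC}·11.1 = 2218 + 279.6, so R_C^{AC} = 225 kN and R_A = 399.6 − 225 = 174.6 kN.
Span CE, ΣM about E: R_C^{CE}·12 = 54 + 279.6, so R_C^{CE} = 27.8 kN and R_E = 18 − 27.8 = -9.798 kN.
R_C = 225 + 27.8 = 252.8 kN.

R_C = 252.8 kN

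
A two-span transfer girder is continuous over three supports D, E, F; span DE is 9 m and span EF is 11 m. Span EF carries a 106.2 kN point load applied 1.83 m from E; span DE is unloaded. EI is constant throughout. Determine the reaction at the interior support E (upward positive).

Release continuity at E by inserting a hinge; the redundant is the internal moment M_E. The primary structure is two simply-supported spans DE and EF.
Rotations at E on the released spans (each span's end-slope, ×1/EI):
  span EF: point load 106.2 at a = 1.83: Pab(L + b)/(6LEI) = 544.6/EI
  relative rotation θ_0 = (0 + 544.6)/EI = 544.6/EI
A unit hogging moment at E produces rotation L₁/(3EI) + L₂/(3EI) = 6.667/EI.
Slope continuity at E: θ_0 = M_E·6.667/EI, so M_E = 544.6/6.667 = 81.7 kN·m (hogging).
Span DE, ΣM about D with M_E applied at E: R_E^{DE}·9 = 0 + 81.7, so R_E^{DE} = 9.077 kN and R_D = 0 − 9.077 = -9.077 kN.
Span EF, ΣM about F: R_E^{EF}·11 = 973.9 + 81.7, so R_E^{EF} = 95.96 kN and R_F = 106.2 − 95.96 = 10.24 kN.
R_E = 9.077 + 95.96 = 105 kN.

R_E = 105 kN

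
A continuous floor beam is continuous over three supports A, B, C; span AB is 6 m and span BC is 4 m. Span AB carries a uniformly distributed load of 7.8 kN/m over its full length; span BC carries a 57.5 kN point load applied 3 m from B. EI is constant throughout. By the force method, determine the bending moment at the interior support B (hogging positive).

M_B = 31.84 kN·m

Take M_B as the redundant. Released structure: two simple spans AB and BC with a hinge at B.
End slopes at the hinge B, treating each span as simply supported:
  span AB: UDL 7.8: wL³/(24EI) = 70.2/EI
  span BC: point load 57.5 at a = 3: Pab(L + b)/(6LEI) = 35.94/EI
  relative rotation θ_0 = (70.2 + 35.94)/EI = 106.1/EI
A unit hogging moment at B produces rotation L₁/(3EI) + L₂/(3EI) = 3.333/EI.
Compatibility: M_B·(L₁+L₂)/(3EI) = θ_0, giving M_B = 31.84 kN·m (hogging).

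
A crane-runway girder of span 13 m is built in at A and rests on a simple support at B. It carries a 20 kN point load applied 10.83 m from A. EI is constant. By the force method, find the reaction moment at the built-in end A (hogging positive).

Choose R_B as the redundant. The primary structure is the cantilever fixed at A.
Downward deflection at the released point B due to the loads:
  point load 20 at a = 10.83: Pa²(3L − a)/(6EI) = 11013/EI
Tip deflection under a unit load at B: L³/(3EI) = 732.3/EI.
The prop prevents deflection at B: R_B = δ_0/δ_{BB} = 11013/732.3 = 15.04 kN.
Moment equilibrium about A: M_A = Σ(load moments about A) − R_B·L = 216.6 − 15.04×13 = 21.1 kN·m.

M_A = 21.1 kN·m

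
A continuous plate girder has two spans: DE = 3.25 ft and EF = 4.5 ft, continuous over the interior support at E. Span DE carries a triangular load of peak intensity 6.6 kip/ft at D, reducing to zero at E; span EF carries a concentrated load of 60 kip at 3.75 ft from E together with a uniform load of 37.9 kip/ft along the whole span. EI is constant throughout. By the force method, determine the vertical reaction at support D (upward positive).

R_D = -14.42 kip

Take M_E as the redundant. Released structure: two simple spans DE and EF with a hinge at E.
End slopes at the hinge E, treating each span as simply supported:
  span DE: triangular load, peak 6.6: 7w₀L³/(360EI) = 4.405/EI
  span EF: point load 60 at a = 3.75: Pab(L + b)/(6LEI) = 32.81/EI
  span EF: UDL 37.9: wL³/(24EI) = 143.9/EI
  relative rotation θ_0 = (4.405 + 176.7)/EI = 181.1/EI
A unit hogging moment at E produces rotation L₁/(3EI) + L₂/(3EI) = 2.583/EI.
Slope continuity at E: θ_0 = M_E·2.583/EI, so M_E = 181.1/2.583 = 70.11 kip·ft (hogging).
Span DE, ΣM about D with M_E applied at E: R_E^{DE}·3.25 = 11.62 + 70.11, so R_E^{DE} = 25.15 kip and R_D = 10.72 − 25.15 = -14.42 kip.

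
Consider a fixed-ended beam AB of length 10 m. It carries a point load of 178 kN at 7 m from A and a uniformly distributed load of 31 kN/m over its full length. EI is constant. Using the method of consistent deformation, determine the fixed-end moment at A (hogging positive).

M_A = 370.5 kN·m

Take the two fixed-end moments M_A, M_B as redundants; the released structure is the simple span AB.
Simple-span end rotations at A and B under the given loads:
  at A: point load 178 at a = 7: Pab(L + b)/(6LEI) = 809.9/EI
  at B: point load 178 at a = 7: Pab(L + a)/(6LEI) = 1059/EI
  at A: UDL 31: wL³/(24EI) = 1292/EI
  at B: UDL 31: wL³/(24EI) = 1292/EI
  θ_A0 = 2102/EI,  θ_B0 = 2351/EI
Flexibility coefficients: a unit moment at one end gives L/(3EI) there and L/(6EI) at the far end, so f₁₁ = f₂₂ = 3.333/EI and f₁₂ = f₂₁ = 1.667/EI.
Compatibility — zero rotation at each built-in end:
  3.333 M_A + 1.667 M_B = 2102
  1.667 M_A + 3.333 M_B = 2351
Solving the pair gives M_A = 370.5 kN·m and M_B = 520 kN·m (hogging).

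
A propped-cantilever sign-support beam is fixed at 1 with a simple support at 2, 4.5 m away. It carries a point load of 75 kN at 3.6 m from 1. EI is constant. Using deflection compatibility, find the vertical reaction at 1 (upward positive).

R_1 = 22.2 kN

Release the roller at 2. Primary structure: cantilever fixed at 1.
Primary-structure tip deflection at 2 by superposition:
  point load 75 at a = 3.6: Pa²(3L − a)/(6EI) = 1604/EI
Flexibility coefficient — unit upward force at 2: δ_{22} = L³/(3EI) = 30.38/EI.
Compatibility at 2: δ_0 − R_2·δ_{22} = 0, so R_2 = 1604/30.38 = 52.8 kN.
Vertical equilibrium: R_1 = ΣP − R_2 = 75 − 52.8 = 22.2 kN.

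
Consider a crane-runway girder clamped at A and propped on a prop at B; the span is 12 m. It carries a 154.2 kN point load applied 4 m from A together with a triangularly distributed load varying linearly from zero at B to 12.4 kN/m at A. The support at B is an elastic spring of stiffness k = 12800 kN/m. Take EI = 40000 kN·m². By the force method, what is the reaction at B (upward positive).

Release the roller at B. Primary structure: cantilever fixed at A.
Free-end deflection of the primary structure under the applied loading (downward +):
  point load 154.2 at a = 4: Pa²(3L − a)/(6EI) = 13158/EI
  triangular load, peak 12.4 at the fixed end: w₀L⁴/(30EI) = 8571/EI
  δ_0 = 21729/EI
Flexibility coefficient — unit upward force at B: δ_{BB} = L³/(3EI) = 576/EI.
With EI = 40000 kN·m²: δ_0 = 0.54323 m and δ_{BB} = 0.0144 m/kN.
Compatibility — the spring shortens by R_B/k under the reaction it provides: δ_0 − R_B·δ_{BB} = R_B/k. With 1/k = 0.000078 m/kN, R_B = δ_0 / (δ_{BB} + 1/k) = 0.54323 / (0.0144 + 0.000078) = 37.52 kN.

R_B = 37.52 kN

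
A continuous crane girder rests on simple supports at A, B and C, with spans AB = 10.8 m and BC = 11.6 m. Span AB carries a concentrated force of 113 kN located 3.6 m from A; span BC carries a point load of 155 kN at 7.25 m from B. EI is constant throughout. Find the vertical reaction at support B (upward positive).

R_B = 138.2 kN

Release continuity at B by inserting a hinge; the redundant is the internal moment M_B. The primary structure is two simply-supported spans AB and BC.
Rotations at B on the released spans (each span's end-slope, ×1/EI):
  span AB: point load 113 at a = 3.6: Pab(L + a)/(6LEI) = 650.9/EI
  span BC: point load 155 at a = 7.25: Pab(L + b)/(6LEI) = 1120/EI
  relative rotation θ_0 = (650.9 + 1120)/EI = 1771/EI
A unit hogging moment at B produces rotation L₁/(3EI) + L₂/(3EI) = 7.467/EI.
Compatibility: M_B·(L₁+L₂)/(3EI) = θ_0, giving M_B = 237.2 kN·m (hogging).
Span AB, ΣM about A with M_B applied at B: R_B^{AB}·10.8 = 406.8 + 237.2, so R_B^{AB} = 59.63 kN and R_A = 113 − 59.63 = 53.37 kN.
Span BC, ΣM about C: R_B^{BC}·11.6 = 674.2 + 237.2, so R_B^{BC} = 78.57 kN and R_C = 155 − 78.57 = 76.43 kN.
R_B = 59.63 + 78.57 = 138.2 kN.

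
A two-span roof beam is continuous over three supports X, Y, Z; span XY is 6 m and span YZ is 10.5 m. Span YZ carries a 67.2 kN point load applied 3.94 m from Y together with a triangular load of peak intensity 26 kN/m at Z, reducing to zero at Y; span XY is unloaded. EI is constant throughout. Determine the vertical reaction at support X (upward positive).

R_X = -31.99 kN

Take M_Y as the redundant. Released structure: two simple spans XY and YZ with a hinge at Y.
End slopes at the hinge Y, treating each span as simply supported:
  span YZ: point load 67.2 at a = 3.94: Pab(L + b)/(6LEI) = 470.3/EI
  span YZ: triangular load, peak 26: 7w₀L³/(360EI) = 585.2/EI
  relative rotation θ_0 = (0 + 1056)/EI = 1056/EI
A unit hogging moment at Y produces rotation L₁/(3EI) + L₂/(3EI) = 5.5/EI.
Compatibility: M_Y·(L₁+L₂)/(3EI) = θ_0, giving M_Y = 191.9 kN·m (hogging).
Span XY, ΣM about X with M_Y applied at Y: R_Y^{XY}·6 = 0 + 191.9, so R_Y^{XY} = 31.99 kN and R_X = 0 − 31.99 = -31.99 kN.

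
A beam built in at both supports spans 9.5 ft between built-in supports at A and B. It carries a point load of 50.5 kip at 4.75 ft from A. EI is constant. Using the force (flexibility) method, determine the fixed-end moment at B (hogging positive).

M_B = 59.97 kip·ft

Take the two fixed-end moments M_A, M_B as redundants; the released structure is the simple span AB.
On the primary (simply-supported) span, the end slopes from the loading are:
  at A: point load 50.5 at a = 4.75: Pab(L + b)/(6LEI) = 284.9/EI
  at B: point load 50.5 at a = 4.75: Pab(L + a)/(6LEI) = 284.9/EI
  θ_A0 = 284.9/EI,  θ_B0 = 284.9/EI
Flexibility coefficients: a unit moment at one end gives L/(3EI) there and L/(6EI) at the far end, so f₁₁ = f₂₂ = 3.167/EI and f₁₂ = f₂₁ = 1.583/EI.
Compatibility — zero rotation at each built-in end:
  3.167 M_A + 1.583 M_B = 284.9
  1.583 M_A + 3.167 M_B = 284.9
Solving the pair gives M_A = 59.97 kip·ft and M_B = 59.97 kip·ft (hogging).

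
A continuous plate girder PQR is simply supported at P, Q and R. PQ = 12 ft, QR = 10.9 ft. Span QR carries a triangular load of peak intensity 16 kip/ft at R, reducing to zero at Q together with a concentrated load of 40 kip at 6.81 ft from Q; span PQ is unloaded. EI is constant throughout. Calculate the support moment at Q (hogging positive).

Release continuity at Q by inserting a hinge; the redundant is the internal moment M_Q. The primary structure is two simply-supported spans PQ and QR.
End slopes at the hinge Q, treating each span as simply supported:
  span QR: triangular load, peak 16: 7w₀L³/(360EI) = 402.9/EI
  span QR: point load 40 at a = 6.81: Pab(L + b)/(6LEI) = 255.4/EI
  relative rotation θ_0 = (0 + 658.3)/EI = 658.3/EI
A unit hogging moment at Q produces rotation L₁/(3EI) + L₂/(3EI) = 7.633/EI.
Slope continuity at Q: θ_0 = M_Q·7.633/EI, so M_Q = 658.3/7.633 = 86.23 kip·ft (hogging).

M_Q = 86.23 kip·ft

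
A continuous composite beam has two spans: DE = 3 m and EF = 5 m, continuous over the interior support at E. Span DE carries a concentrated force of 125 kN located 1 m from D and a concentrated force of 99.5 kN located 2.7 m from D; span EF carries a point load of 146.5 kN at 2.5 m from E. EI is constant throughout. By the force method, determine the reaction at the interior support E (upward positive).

R_E = 266.5 kN

Release continuity at E by inserting a hinge; the redundant is the internal moment M_E. The primary structure is two simply-supported spans DE and EF.
Discontinuity in slope at E on the released structure — sum the simple-span end rotations:
  span DE: point load 125 at a = 1: Pab(L + a)/(6LEI) = 55.56/EI
  span DE: point load 99.5 at a = 2.7: Pab(L + a)/(6LEI) = 25.52/EI
  span EF: point load 146.5 at a = 2.5: Pab(L + b)/(6LEI) = 228.9/EI
  relative rotation θ_0 = (81.08 + 228.9)/EI = 310/EI
A unit hogging moment at E produces rotation L₁/(3EI) + L₂/(3EI) = 2.667/EI.
Compatibility: M_E·(L₁+L₂)/(3EI) = θ_0, giving M_E = 116.2 kN·m (hogging).
Span DE, ΣM about D with M_E applied at E: R_E^{DE}·3 = 393.6 + 116.2, so R_E^{DE} = 170 kN and R_D = 224.5 − 170 = 54.54 kN.
Span EF, ΣM about F: R_E^{EF}·5 = 366.2 + 116.2, so R_E^{EF} = 96.5 kN and R_F = 146.5 − 96.5 = 50 kN.
R_E = 170 + 96.5 = 266.5 kN.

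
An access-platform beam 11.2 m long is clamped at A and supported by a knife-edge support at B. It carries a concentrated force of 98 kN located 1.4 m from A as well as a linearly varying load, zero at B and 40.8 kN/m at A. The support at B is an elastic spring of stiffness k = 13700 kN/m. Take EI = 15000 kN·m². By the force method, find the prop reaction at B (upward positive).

Remove the prop at B; the released (primary) structure is a cantilever built in at A.
Downward deflection at the released point B due to the loads:
  point load 98 at a = 1.4: Pa²(3L − a)/(6EI) = 1031/EI
  triangular load, peak 40.8 at the fixed end: w₀L⁴/(30EI) = 21400/EI
  δ_0 = 22431/EI
Flexibility coefficient — unit upward force at B: δ_{BB} = L³/(3EI) = 468.3/EI.
With EI = 15000 kN·m²: δ_0 = 1.4954 m and δ_{BB} = 0.031221 m/kN.
Compatibility — the spring shortens by R_B/k under the reaction it provides: δ_0 − R_B·δ_{BB} = R_B/k. With 1/k = 0.000073 m/kN, R_B = δ_0 / (δ_{BB} + 1/k) = 1.4954 / (0.031221 + 0.000073) = 47.79 kN.

R_B = 47.79 kN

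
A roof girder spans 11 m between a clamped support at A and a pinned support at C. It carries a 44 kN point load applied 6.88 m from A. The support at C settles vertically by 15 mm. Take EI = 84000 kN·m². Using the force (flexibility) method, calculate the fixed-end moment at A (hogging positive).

M_A = 109.2 kN·m

Take the reaction at C as the redundant and release it; the primary structure is a cantilever fixed at A.
Primary-structure tip deflection at C by superposition:
  point load 44 at a = 6.88: Pa²(3L − a)/(6EI) = 9067/EI
Tip deflection under a unit load at C: L³/(3EI) = 443.7/EI.
With EI = 84000 kN·m²: δ_0 = 0.10794 m and δ_{CC} = 0.005282 m/kN.
Compatibility — the beam at C must follow the support down by 0.015 m: δ_0 − R_C·δ_{CC} = 0.015, so R_C = (0.10794 − 0.015)/0.005282 = 17.6 kN.
Moment equilibrium about A: M_A = Σ(load moments about A) − R_C·L = 302.7 − 17.6×11 = 109.2 kN·m.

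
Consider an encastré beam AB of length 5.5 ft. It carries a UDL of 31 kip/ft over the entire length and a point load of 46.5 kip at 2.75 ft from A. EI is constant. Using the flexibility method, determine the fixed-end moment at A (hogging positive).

Release both end moments; the primary structure is a simply-supported span AB with redundants M_A and M_B.
On the primary (simply-supported) span, the end slopes from the loading are:
  at A: UDL 31: wL³/(24EI) = 214.9/EI
  at B: UDL 31: wL³/(24EI) = 214.9/EI
  at A: point load 46.5 at a = 2.75: Pab(L + b)/(6LEI) = 87.91/EI
  at B: point load 46.5 at a = 2.75: Pab(L + a)/(6LEI) = 87.91/EI
  θ_A0 = 302.8/EI,  θ_B0 = 302.8/EI
Flexibility coefficients: a unit moment at one end gives L/(3EI) there and L/(6EI) at the far end, so f₁₁ = f₂₂ = 1.833/EI and f₁₂ = f₂₁ = 0.9167/EI.
Compatibility — zero rotation at each built-in end:
  1.833 M_A + 0.9167 M_B = 302.8
  0.9167 M_A + 1.833 M_B = 302.8
Solving the pair gives M_A = 110.1 kip·ft and M_B = 110.1 kip·ft (hogging).

M_A = 110.1 kip·ft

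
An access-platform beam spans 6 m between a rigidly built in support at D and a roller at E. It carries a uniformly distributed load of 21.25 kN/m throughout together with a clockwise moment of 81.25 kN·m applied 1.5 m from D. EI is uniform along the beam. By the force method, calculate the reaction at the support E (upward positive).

Take the reaction at E as the redundant and release it; the primary structure is a cantilever fixed at D.
Primary-structure tip deflection at E by superposition:
  UDL 21.25: wL⁴/(8EI) = 3442/EI
  clockwise couple 81.25 at a = 1.5: M₀a(2L − a)/(2EI) = 639.8/EI
  δ_0 = 4082/EI
Tip deflection under a unit load at E: L³/(3EI) = 72/EI.
Compatibility at E: δ_0 − R_E·δ_{EE} = 0, so R_E = 4082/72 = 56.7 kN.

R_E = 56.7 kN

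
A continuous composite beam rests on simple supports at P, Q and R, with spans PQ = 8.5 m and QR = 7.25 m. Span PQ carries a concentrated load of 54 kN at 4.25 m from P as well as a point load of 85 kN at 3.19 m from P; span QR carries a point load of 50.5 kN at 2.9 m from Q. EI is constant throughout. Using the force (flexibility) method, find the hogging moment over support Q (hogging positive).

M_Q = 141.7 kN·m

Release continuity at Q by inserting a hinge; the redundant is the internal moment M_Q. The primary structure is two simply-supported spans PQ and QR.
Discontinuity in slope at Q on the released structure — sum the simple-span end rotations:
  span PQ: point load 54 at a = 4.25: Pab(L + a)/(6LEI) = 243.8/EI
  span PQ: point load 85 at a = 3.19: Pab(L + a)/(6LEI) = 330/EI
  span QR: point load 50.5 at a = 2.9: Pab(L + b)/(6LEI) = 169.9/EI
  relative rotation θ_0 = (573.9 + 169.9)/EI = 743.8/EI
A unit hogging moment at Q produces rotation L₁/(3EI) + L₂/(3EI) = 5.25/EI.
Compatibility: M_Q·(L₁+L₂)/(3EI) = θ_0, giving M_Q = 141.7 kN·m (hogging).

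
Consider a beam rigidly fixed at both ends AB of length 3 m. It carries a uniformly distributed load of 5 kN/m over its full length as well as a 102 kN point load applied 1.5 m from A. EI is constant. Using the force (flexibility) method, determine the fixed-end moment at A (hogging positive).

Take the two fixed-end moments M_A, M_B as redundants; the released structure is the simple span AB.
End rotations of the released simple span under the applied load (×1/EI):
  at A: UDL 5: wL³/(24EI) = 5.625/EI
  at B: UDL 5: wL³/(24EI) = 5.625/EI
  at A: point load 102 at a = 1.5: Pab(L + b)/(6LEI) = 57.38/EI
  at B: point load 102 at a = 1.5: Pab(L + a)/(6LEI) = 57.38/EI
  θ_A0 = 63/EI,  θ_B0 = 63/EI
Flexibility coefficients: a unit moment at one end gives L/(3EI) there and L/(6EI) at the far end, so f₁₁ = f₂₂ = 1/EI and f₁₂ = f₂₁ = 0.5/EI.
Compatibility — zero rotation at each built-in end:
  1 M_A + 0.5 M_B = 63
  0.5 M_A + 1 M_B = 63
Solving the pair gives M_A = 42 kN·m and M_B = 42 kN·m (hogging).

M_A = 42 kN·m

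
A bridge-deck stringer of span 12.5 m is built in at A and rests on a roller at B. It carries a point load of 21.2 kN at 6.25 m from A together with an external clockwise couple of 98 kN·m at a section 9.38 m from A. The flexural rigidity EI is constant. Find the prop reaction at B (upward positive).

R_B = 17.65 kN

Choose R_B as the redundant. The primary structure is the cantilever fixed at A.
Primary-structure tip deflection at B by superposition:
  point load 21.2 at a = 6.25: Pa²(3L − a)/(6EI) = 4313/EI
  clockwise couple 98 at a = 9.38: M₀a(2L − a)/(2EI) = 7179/EI
  δ_0 = 11492/EI
Tip deflection under a unit load at B: L³/(3EI) = 651/EI.
Compatibility at B: δ_0 − R_B·δ_{BB} = 0, so R_B = 11492/651 = 17.65 kN.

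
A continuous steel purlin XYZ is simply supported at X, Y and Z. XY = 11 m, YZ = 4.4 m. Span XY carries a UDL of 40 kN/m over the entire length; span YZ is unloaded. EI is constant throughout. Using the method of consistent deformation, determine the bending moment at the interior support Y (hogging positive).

M_Y = 432.1 kN·m

Insert a hinge at Y; M_Y is the redundant, and each span becomes simply supported.
Discontinuity in slope at Y on the released structure — sum the simple-span end rotations:
  span XY: UDL 40: wL³/(24EI) = 2218/EI
  relative rotation θ_0 = (2218 + 0)/EI = 2218/EI
A unit hogging moment at Y produces rotation L₁/(3EI) + L₂/(3EI) = 5.133/EI.
Compatibility: M_Y·(L₁+L₂)/(3EI) = θ_0, giving M_Y = 432.1 kN·m (hogging).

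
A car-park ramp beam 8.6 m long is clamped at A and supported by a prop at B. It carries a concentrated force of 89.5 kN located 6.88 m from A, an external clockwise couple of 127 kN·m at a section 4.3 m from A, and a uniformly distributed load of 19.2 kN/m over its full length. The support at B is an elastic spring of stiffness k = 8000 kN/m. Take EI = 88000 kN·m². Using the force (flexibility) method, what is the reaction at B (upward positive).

R_B = 134.6 kN

Release the roller at B. Primary structure: cantilever fixed at A.
Downward deflection at the released point B due to the loads:
  point load 89.5 at a = 6.88: Pa²(3L − a)/(6EI) = 13359/EI
  clockwise couple 127 at a = 4.3: M₀a(2L − a)/(2EI) = 3522/EI
  UDL 19.2: wL⁴/(8EI) = 13128/EI
  δ_0 = 30009/EI
Tip deflection under a unit load at B: L³/(3EI) = 212/EI.
With EI = 88000 kN·m²: δ_0 = 0.34102 m and δ_{BB} = 0.002409 m/kN.
Compatibility — the spring shortens by R_B/k under the reaction it provides: δ_0 − R_B·δ_{BB} = R_B/k. With 1/k = 0.000125 m/kN, R_B = δ_0 / (δ_{BB} + 1/k) = 0.34102 / (0.002409 + 0.000125) = 134.6 kN.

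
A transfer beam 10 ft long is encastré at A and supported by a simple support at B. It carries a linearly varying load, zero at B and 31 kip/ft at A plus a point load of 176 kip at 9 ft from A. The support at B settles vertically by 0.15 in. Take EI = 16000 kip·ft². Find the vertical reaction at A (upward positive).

Take the reaction at B as the redundant and release it; the primary structure is a cantilever fixed at A.
Free-end deflection of the primary structure under the applied loading (downward +):
  triangular load, peak 31 at the fixed end: w₀L⁴/(30EI) = 10333/EI
  point load 176 at a = 9: Pa²(3L − a)/(6EI) = 49896/EI
  δ_0 = 60229/EI
Flexibility coefficient — unit upward force at B: δ_{BB} = L³/(3EI) = 333.3/EI.
With EI = 16000 kip·ft²: δ_0 = 3.7643 ft and δ_{BB} = 0.020833 ft/kip.
Compatibility — the beam at B must follow the support down by 0.0125 ft: δ_0 − R_B·δ_{BB} = 0.0125, so R_B = (3.7643 − 0.0125)/0.020833 = 180.1 kip.
Vertical equilibrium: R_A = ΣP − R_B = 331 − 180.1 = 150.9 kip.

R_A = 150.9 kip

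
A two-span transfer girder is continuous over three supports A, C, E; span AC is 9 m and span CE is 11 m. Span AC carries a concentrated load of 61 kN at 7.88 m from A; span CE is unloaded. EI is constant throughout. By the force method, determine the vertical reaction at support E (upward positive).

Release continuity at C by inserting a hinge; the redundant is the internal moment M_C. The primary structure is two simply-supported spans AC and CE.
Discontinuity in slope at C on the released structure — sum the simple-span end rotations:
  span AC: point load 61 at a = 7.88: Pab(L + a)/(6LEI) = 168.3/EI
  relative rotation θ_0 = (168.3 + 0)/EI = 168.3/EI
A unit hogging moment at C produces rotation L₁/(3EI) + L₂/(3EI) = 6.667/EI.
Slope continuity at C: θ_0 = M_C·6.667/EI, so M_C = 168.3/6.667 = 25.24 kN·m (hogging).
Span CE, ΣM about E: R_C^{CE}·11 = 0 + 25.24, so R_C^{CE} = 2.295 kN and R_E = 0 − 2.295 = -2.295 kN.

R_E = -2.295 kN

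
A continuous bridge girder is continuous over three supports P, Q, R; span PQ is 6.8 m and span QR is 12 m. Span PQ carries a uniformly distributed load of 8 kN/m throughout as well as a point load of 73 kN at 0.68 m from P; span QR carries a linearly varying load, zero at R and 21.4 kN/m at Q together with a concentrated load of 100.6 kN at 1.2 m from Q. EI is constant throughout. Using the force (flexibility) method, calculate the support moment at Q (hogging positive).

Take M_Q as the redundant. Released structure: two simple spans PQ and QR with a hinge at Q.
Discontinuity in slope at Q on the released structure — sum the simple-span end rotations:
  span PQ: UDL 8: wL³/(24EI) = 104.8/EI
  span PQ: point load 73 at a = 0.68: Pab(L + a)/(6LEI) = 55.7/EI
  span QR: triangular load, peak 21.4: w₀L³/(45EI) = 821.8/EI
  span QR: point load 100.6 at a = 1.2: Pab(L + b)/(6LEI) = 412.9/EI
  relative rotation θ_0 = (160.5 + 1235)/EI = 1395/EI
A unit hogging moment at Q produces rotation L₁/(3EI) + L₂/(3EI) = 6.267/EI.
Slope continuity at Q: θ_0 = M_Q·6.267/EI, so M_Q = 1395/6.267 = 222.6 kN·m (hogging).

M_Q = 222.6 kN·m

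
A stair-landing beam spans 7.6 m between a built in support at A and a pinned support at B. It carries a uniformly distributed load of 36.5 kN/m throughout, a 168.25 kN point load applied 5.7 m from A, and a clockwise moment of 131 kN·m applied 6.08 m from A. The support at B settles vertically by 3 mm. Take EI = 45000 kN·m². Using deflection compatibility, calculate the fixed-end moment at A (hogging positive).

Release the roller at B. Primary structure: cantilever fixed at A.
Free-end deflection of the primary structure under the applied loading (downward +):
  UDL 36.5: wL⁴/(8EI) = 15221/EI
  point load 168.25 at a = 5.7: Pa²(3L − a)/(6EI) = 15579/EI
  clockwise couple 131 at a = 6.08: M₀a(2L − a)/(2EI) = 3632/EI
  δ_0 = 34433/EI
Flexibility coefficient — unit upward force at B: δ_{BB} = L³/(3EI) = 146.3/EI.
With EI = 45000 kN·m²: δ_0 = 0.76517 m and δ_{BB} = 0.003252 m/kN.
Compatibility — the beam at B must follow the support down by 0.003 m: δ_0 − R_B·δ_{BB} = 0.003, so R_B = (0.76517 − 0.003)/0.003252 = 234.4 kN.
Moment equilibrium about A: M_A = Σ(load moments about A) − R_B·L = 2144 − 234.4×7.6 = 362.7 kN·m.

M_A = 362.7 kN·m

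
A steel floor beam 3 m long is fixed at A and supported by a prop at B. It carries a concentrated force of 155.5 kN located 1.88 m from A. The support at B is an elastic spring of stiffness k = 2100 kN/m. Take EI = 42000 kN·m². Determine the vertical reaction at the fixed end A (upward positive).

R_A = 133 kN

Choose R_B as the redundant. The primary structure is the cantilever fixed at A.
Free-end deflection of the primary structure under the applied loading (downward +):
  point load 155.5 at a = 1.88: Pa²(3L − a)/(6EI) = 652.2/EI
Flexibility coefficient — unit upward force at B: δ_{BB} = L³/(3EI) = 9/EI.
With EI = 42000 kN·m²: δ_0 = 0.015528 m and δ_{BB} = 0.000214 m/kN.
Compatibility — the spring shortens by R_B/k under the reaction it provides: δ_0 − R_B·δ_{BB} = R_B/k. With 1/k = 0.000476 m/kN, R_B = δ_0 / (δ_{BB} + 1/k) = 0.015528 / (0.000214 + 0.000476) = 22.49 kN.
Vertical equilibrium: R_A = ΣP − R_B = 155.5 − 22.49 = 133 kN.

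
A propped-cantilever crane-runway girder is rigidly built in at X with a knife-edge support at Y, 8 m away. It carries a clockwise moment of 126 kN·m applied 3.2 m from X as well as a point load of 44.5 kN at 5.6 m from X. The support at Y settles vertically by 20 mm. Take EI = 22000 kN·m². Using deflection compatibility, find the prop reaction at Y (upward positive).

Release the roller at Y. Primary structure: cantilever fixed at X.
Primary-structure tip deflection at Y by superposition:
  clockwise couple 126 at a = 3.2: M₀a(2L − a)/(2EI) = 2580/EI
  point load 44.5 at a = 5.6: Pa²(3L − a)/(6EI) = 4280/EI
  δ_0 = 6860/EI
Tip deflection under a unit load at Y: L³/(3EI) = 170.7/EI.
With EI = 22000 kN·m²: δ_0 = 0.31182 m and δ_{YY} = 0.007758 m/kN.
Compatibility — the beam at Y must follow the support down by 0.02 m: δ_0 − R_Y·δ_{YY} = 0.02, so R_Y = (0.31182 − 0.02)/0.007758 = 37.62 kN.

R_Y = 37.62 kN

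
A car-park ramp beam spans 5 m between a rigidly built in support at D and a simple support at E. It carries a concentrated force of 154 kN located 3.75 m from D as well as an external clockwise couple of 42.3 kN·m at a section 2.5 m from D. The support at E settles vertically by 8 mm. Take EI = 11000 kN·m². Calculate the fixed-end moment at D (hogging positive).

Release the roller at E. Primary structure: cantilever fixed at D.
Free-end deflection of the primary structure under the applied loading (downward +):
  point load 154 at a = 3.75: Pa²(3L − a)/(6EI) = 4061/EI
  clockwise couple 42.3 at a = 2.5: M₀a(2L − a)/(2EI) = 396.6/EI
  δ_0 = 4457/EI
Tip deflection under a unit load at E: L³/(3EI) = 41.67/EI.
With EI = 11000 kN·m²: δ_0 = 0.40519 m and δ_{EE} = 0.003788 m/kN.
Compatibility — the beam at E must follow the support down by 0.008 m: δ_0 − R_E·δ_{EE} = 0.008, so R_E = (0.40519 − 0.008)/0.003788 = 104.9 kN.
Moment equilibrium about D: M_D = Σ(load moments about D) − R_E·L = 619.8 − 104.9×5 = 95.51 kN·m.

M_D = 95.51 kN·m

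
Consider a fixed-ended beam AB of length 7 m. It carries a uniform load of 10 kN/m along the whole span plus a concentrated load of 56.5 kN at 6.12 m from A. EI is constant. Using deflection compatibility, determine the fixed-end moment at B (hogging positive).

Release both end moments; the primary structure is a simply-supported span AB with redundants M_A and M_B.
On the primary (simply-supported) span, the end slopes from the loading are:
  at A: UDL 10: wL³/(24EI) = 142.9/EI
  at B: UDL 10: wL³/(24EI) = 142.9/EI
  at A: point load 56.5 at a = 6.12: Pab(L + b)/(6LEI) = 57.09/EI
  at B: point load 56.5 at a = 6.12: Pab(L + a)/(6LEI) = 95.05/EI
  θ_A0 = 200/EI,  θ_B0 = 238/EI
Flexibility coefficients: a unit moment at one end gives L/(3EI) there and L/(6EI) at the far end, so f₁₁ = f₂₂ = 2.333/EI and f₁₂ = f₂₁ = 1.167/EI.
Compatibility — zero rotation at each built-in end:
  2.333 M_A + 1.167 M_B = 200
  1.167 M_A + 2.333 M_B = 238
Solving the pair gives M_A = 46.3 kN·m and M_B = 78.84 kN·m (hogging).

M_B = 78.84 kN·m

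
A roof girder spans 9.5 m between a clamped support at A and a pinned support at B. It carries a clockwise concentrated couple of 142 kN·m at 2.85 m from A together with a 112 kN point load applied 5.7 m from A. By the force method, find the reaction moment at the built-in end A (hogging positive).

Take the reaction at B as the redundant and release it; the primary structure is a cantilever fixed at A.
Deflection at B on the released cantilever, summing each load's contribution:
  clockwise couple 142 at a = 2.85: M₀a(2L − a)/(2EI) = 3268/EI
  point load 112 at a = 5.7: Pa²(3L − a)/(6EI) = 13828/EI
  δ_0 = 17096/EI
Flexibility coefficient — unit upward force at B: δ_{BB} = L³/(3EI) = 285.8/EI.
Compatibility at B: δ_0 − R_B·δ_{BB} = 0, so R_B = 17096/285.8 = 59.82 kN.
Moment equilibrium about A: M_A = Σ(load moments about A) − R_B·L = 780.4 − 59.82×9.5 = 212.1 kN·m.

M_A = 212.1 kN·m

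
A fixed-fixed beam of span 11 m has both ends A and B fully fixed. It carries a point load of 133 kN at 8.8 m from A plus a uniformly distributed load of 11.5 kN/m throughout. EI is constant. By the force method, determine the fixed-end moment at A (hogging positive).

Release both end moments; the primary structure is a simply-supported span AB with redundants M_A and M_B.
Simple-span end rotations at A and B under the given loads:
  at A: point load 133 at a = 8.8: Pab(L + b)/(6LEI) = 515/EI
  at B: point load 133 at a = 8.8: Pab(L + a)/(6LEI) = 772.5/EI
  at A: UDL 11.5: wL³/(24EI) = 637.8/EI
  at B: UDL 11.5: wL³/(24EI) = 637.8/EI
  θ_A0 = 1153/EI,  θ_B0 = 1410/EI
Flexibility coefficients: a unit moment at one end gives L/(3EI) there and L/(6EI) at the far end, so f₁₁ = f₂₂ = 3.667/EI and f₁₂ = f₂₁ = 1.833/EI.
Compatibility — zero rotation at each built-in end:
  3.667 M_A + 1.833 M_B = 1153
  1.833 M_A + 3.667 M_B = 1410
Solving the pair gives M_A = 162.8 kN·m and M_B = 303.2 kN·m (hogging).

M_A = 162.8 kN·m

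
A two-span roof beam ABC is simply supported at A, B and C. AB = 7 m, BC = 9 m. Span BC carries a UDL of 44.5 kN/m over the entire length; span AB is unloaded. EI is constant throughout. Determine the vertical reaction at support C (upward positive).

Insert a hinge at B; M_B is the redundant, and each span becomes simply supported.
Rotations at B on the released spans (each span's end-slope, ×1/EI):
  span BC: UDL 44.5: wL³/(24EI) = 1352/EI
  relative rotation θ_0 = (0 + 1352)/EI = 1352/EI
A unit hogging moment at B produces rotation L₁/(3EI) + L₂/(3EI) = 5.333/EI.
Slope continuity at B: θ_0 = M_B·5.333/EI, so M_B = 1352/5.333 = 253.4 kN·m (hogging).
Span BC, ΣM about C: R_B^{BC}·9 = 1802 + 253.4, so R_B^{BC} = 228.4 kN and R_C = 400.5 − 228.4 = 172.1 kN.

R_C = 172.1 kN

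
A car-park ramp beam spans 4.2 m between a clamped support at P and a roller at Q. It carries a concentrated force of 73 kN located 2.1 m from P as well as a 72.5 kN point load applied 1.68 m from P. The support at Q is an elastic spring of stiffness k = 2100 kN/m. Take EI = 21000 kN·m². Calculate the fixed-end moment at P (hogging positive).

M_P = 161.8 kN·m

Release the roller at Q. Primary structure: cantilever fixed at P.
Downward deflection at the released point Q due to the loads:
  point load 73 at a = 2.1: Pa²(3L − a)/(6EI) = 563.4/EI
  point load 72.5 at a = 1.68: Pa²(3L − a)/(6EI) = 372.4/EI
  δ_0 = 935.8/EI
Tip deflection under a unit load at Q: L³/(3EI) = 24.7/EI.
With EI = 21000 kN·m²: δ_0 = 0.044562 m and δ_{QQ} = 0.001176 m/kN.
Compatibility — the spring shortens by R_Q/k under the reaction it provides: δ_0 − R_Q·δ_{QQ} = R_Q/k. With 1/k = 0.000476 m/kN, R_Q = δ_0 / (δ_{QQ} + 1/k) = 0.044562 / (0.001176 + 0.000476) = 26.97 kN.
Moment equilibrium about P: M_P = Σ(load moments about P) − R_Q·L = 275.1 − 26.97×4.2 = 161.8 kN·m.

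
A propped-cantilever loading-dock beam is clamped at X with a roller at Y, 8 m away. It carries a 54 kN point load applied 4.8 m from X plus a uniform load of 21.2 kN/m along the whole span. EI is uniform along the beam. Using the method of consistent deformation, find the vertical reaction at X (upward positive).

Remove the prop at Y; the released (primary) structure is a cantilever built in at X.
Deflection at Y on the released cantilever, summing each load's contribution:
  point load 54 at a = 4.8: Pa²(3L − a)/(6EI) = 3981/EI
  UDL 21.2: wL⁴/(8EI) = 10854/EI
  δ_0 = 14836/EI
Flexibility coefficient — unit upward force at Y: δ_{YY} = L³/(3EI) = 170.7/EI.
Compatibility at Y: δ_0 − R_Y·δ_{YY} = 0, so R_Y = 14836/170.7 = 86.93 kN.
Vertical equilibrium: R_X = ΣP − R_Y = 223.6 − 86.93 = 136.7 kN.

R_X = 136.7 kN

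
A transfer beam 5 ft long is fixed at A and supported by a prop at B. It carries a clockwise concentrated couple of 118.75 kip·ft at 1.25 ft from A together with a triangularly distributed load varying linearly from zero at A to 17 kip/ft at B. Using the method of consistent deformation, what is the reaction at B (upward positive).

Release the roller at B. Primary structure: cantilever fixed at A.
Deflection at B on the released cantilever, summing each load's contribution:
  clockwise couple 118.75 at a = 1.25: M₀a(2L − a)/(2EI) = 649.4/EI
  triangular load, peak 17 at the free end: 11w₀L⁴/(120EI) = 974/EI
  δ_0 = 1623/EI
Tip deflection under a unit load at B: L³/(3EI) = 41.67/EI.
The prop prevents deflection at B: R_B = δ_0/δ_{BB} = 1623/41.67 = 38.96 kip.

R_B = 38.96 kip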